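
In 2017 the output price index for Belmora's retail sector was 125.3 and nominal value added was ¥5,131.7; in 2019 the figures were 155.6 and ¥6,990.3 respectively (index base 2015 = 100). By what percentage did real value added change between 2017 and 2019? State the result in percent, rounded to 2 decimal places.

Real value added 2017 = 5131.7 / 1.253 = 4095.53.
Real value added 2019 = 6990.3 / 1.556 = 4492.48.
Real growth = 4492.48 / 4095.53 − 1 = 0.0969.

9.69%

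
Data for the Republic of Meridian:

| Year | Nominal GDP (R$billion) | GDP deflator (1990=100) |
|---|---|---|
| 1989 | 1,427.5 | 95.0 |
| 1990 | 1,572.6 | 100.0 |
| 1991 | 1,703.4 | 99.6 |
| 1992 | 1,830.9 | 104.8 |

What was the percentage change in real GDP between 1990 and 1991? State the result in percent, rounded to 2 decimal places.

Real GDP 1990 = 1572.6/1.000 = 1572.60.
Real GDP 1991 = 1703.4/0.996 = 1710.24.
Change = 1710.24/1572.60 − 1 = 0.0875.

8.75%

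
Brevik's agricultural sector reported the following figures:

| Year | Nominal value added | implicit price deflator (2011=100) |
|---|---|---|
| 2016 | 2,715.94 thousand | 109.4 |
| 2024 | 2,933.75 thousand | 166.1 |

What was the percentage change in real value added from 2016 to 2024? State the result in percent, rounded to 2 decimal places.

-28.85%

Deflate each year: 2016 → 2715.94/1.094 = 2482.58; 2024 → 2933.75/1.661 = 1766.26.
So real value added changed by 1766.26/2482.58 − 1 = -0.2885, i.e. -28.85%.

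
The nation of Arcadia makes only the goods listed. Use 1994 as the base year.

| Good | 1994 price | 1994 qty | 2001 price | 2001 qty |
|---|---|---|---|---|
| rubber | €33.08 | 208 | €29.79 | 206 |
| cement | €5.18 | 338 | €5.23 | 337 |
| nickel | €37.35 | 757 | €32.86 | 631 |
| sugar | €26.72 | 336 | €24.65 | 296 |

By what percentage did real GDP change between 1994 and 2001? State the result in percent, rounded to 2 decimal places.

Real GDP 1994 = Nominal GDP 1994 = 33.08·208 + 5.18·338 + 37.35·757 + 26.72·336 = 45883.35.
Real GDP 2001 (at 1994 prices) = 33.08·206 + 5.18·337 + 37.35·631 + 26.72·296 = 40037.11.
Real growth = 40037.11/45883.35 − 1 = -0.1274.

-12.74%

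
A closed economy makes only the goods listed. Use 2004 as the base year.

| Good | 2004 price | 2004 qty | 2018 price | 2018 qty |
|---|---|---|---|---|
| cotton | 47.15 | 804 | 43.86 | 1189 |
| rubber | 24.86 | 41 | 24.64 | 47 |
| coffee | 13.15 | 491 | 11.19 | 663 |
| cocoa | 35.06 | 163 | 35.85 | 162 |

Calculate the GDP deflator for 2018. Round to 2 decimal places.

Nominal GDP 2018 = 43.86·1189 + 24.64·47 + 11.19·663 + 35.85·162 = 66534.29.
Real GDP 2018 (at 2004 prices) = 47.15·1189 + 24.86·47 + 13.15·663 + 35.06·162 = 71627.94.
Deflator = Nominal/Real × 100 = 66534.29/71627.94 × 100 = 92.889.

92.89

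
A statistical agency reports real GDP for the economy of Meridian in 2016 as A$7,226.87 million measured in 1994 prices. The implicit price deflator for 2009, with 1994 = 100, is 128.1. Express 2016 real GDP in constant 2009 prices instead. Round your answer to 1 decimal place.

Real GDP in 2009 prices = Real GDP in 1994 prices × (P_2009/P_1994) = 7226.87 × 1.281 = 9257.62.

A$9,257.6 million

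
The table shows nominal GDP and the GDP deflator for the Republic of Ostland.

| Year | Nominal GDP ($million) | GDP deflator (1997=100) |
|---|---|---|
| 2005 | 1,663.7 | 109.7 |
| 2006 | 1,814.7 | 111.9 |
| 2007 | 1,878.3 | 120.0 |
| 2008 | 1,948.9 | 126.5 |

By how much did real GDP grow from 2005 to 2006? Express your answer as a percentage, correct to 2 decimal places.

6.93%

Real GDP 2005 = 1663.7/1.097 = 1516.59.
Real GDP 2006 = 1814.7/1.119 = 1621.72.
Change = 1621.72/1516.59 − 1 = 0.0693.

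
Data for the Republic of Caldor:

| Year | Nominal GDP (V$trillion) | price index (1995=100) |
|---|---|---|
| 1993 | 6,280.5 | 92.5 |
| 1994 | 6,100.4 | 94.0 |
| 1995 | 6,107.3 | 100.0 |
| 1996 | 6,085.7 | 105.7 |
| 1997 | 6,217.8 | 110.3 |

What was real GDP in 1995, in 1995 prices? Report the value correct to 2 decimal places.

V$6,107.30 trillion

Real GDP 1995 = 6107.3 / 1.000 = 6107.30.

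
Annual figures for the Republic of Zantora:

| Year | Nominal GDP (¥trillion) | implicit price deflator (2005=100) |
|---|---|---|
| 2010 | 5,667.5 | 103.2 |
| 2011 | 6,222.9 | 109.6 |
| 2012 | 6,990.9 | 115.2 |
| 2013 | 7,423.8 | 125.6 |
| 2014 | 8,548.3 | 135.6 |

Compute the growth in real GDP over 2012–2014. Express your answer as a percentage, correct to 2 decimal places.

Real GDP 2012 = 6990.9/1.152 = 6068.49.
Real GDP 2014 = 8548.3/1.356 = 6304.06.
Change = 6304.06/6068.49 − 1 = 0.0388.

3.88%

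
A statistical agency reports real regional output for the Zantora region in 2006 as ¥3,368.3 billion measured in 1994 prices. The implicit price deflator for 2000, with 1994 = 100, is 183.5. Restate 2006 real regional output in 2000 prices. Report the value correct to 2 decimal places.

¥6,180.83 billion

Real regional output in 2000 prices = Real regional output in 1994 prices × (P_2000/P_1994) = 3368.3 × 1.835 = 6180.83.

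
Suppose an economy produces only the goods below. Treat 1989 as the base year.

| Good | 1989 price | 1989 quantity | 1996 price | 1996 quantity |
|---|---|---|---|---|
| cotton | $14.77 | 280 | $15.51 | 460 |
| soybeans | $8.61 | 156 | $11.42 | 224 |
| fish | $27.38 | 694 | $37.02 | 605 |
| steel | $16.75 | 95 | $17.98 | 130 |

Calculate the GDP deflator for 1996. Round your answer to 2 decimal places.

Nominal GDP 1996 = 15.51·460 + 11.42·224 + 37.02·605 + 17.98·130 = 34427.18.
Real GDP 1996 (at 1989 prices) = 14.77·460 + 8.61·224 + 27.38·605 + 16.75·130 = 27465.24.
Deflator = Nominal/Real × 100 = 34427.18/27465.24 × 100 = 125.348.

125.35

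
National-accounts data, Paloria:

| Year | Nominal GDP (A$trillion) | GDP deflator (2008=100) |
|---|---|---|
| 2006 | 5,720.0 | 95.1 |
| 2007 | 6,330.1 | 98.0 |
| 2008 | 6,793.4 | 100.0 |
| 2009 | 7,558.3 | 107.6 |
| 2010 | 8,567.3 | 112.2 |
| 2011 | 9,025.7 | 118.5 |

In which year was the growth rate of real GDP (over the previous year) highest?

2010

2007: real = 6330.1/0.980 = 6459.29; growth vs 2006 (6014.72) = 7.39%.
2008: real = 6793.4/1.000 = 6793.40; growth vs 2007 (6459.29) = 5.17%.
2009: real = 7558.3/1.076 = 7024.44; growth vs 2008 (6793.40) = 3.40%.
2010: real = 8567.3/1.122 = 7635.74; growth vs 2009 (7024.44) = 8.70%.
2011: real = 9025.7/1.185 = 7616.62; growth vs 2010 (7635.74) = -0.25%.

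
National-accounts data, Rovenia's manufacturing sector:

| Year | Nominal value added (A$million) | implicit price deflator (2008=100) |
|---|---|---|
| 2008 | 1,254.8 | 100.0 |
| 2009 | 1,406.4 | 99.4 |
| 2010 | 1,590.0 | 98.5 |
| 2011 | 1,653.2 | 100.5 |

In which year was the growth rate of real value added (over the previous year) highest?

2009: real = 1406.4/0.994 = 1414.89; growth vs 2008 (1254.80) = 12.76%.
2010: real = 1590.0/0.985 = 1614.21; growth vs 2009 (1414.89) = 14.09%.
2011: real = 1653.2/1.005 = 1644.98; growth vs 2010 (1614.21) = 1.91%.

2010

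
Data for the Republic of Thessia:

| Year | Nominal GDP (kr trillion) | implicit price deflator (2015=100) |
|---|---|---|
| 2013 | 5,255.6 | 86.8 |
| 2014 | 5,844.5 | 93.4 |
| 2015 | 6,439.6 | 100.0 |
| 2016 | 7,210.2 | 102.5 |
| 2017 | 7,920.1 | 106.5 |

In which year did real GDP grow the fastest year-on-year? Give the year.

2014: real = 5844.5/0.934 = 6257.49; growth vs 2013 (6054.84) = 3.35%.
2015: real = 6439.6/1.000 = 6439.60; growth vs 2014 (6257.49) = 2.91%.
2016: real = 7210.2/1.025 = 7034.34; growth vs 2015 (6439.60) = 9.24%.
2017: real = 7920.1/1.065 = 7436.71; growth vs 2016 (7034.34) = 5.72%.

2016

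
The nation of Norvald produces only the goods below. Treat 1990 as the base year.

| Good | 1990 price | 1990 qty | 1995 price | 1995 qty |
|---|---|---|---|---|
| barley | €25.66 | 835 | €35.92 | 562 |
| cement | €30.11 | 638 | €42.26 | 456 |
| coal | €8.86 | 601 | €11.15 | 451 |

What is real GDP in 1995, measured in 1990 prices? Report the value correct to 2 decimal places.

€32146.94

Real GDP 1995 = Σ (p_1990 × q_1995) = 25.66·562 + 30.11·456 + 8.86·451 = 32146.94.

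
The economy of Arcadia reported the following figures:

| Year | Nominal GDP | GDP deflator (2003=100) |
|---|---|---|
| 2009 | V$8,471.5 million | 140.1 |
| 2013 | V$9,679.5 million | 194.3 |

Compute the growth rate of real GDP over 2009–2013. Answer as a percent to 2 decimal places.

-17.61%

Real GDP 2009 = 8471.5 / 1.401 = 6046.75.
Real GDP 2013 = 9679.5 / 1.943 = 4981.73.
Real growth = 4981.73 / 6046.75 − 1 = -0.1761.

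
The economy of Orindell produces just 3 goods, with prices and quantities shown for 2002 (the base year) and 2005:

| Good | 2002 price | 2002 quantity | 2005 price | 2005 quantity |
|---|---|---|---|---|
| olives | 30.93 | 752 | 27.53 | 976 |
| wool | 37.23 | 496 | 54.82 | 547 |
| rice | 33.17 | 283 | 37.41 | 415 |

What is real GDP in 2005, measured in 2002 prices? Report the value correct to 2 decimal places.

Real GDP 2005 = Σ (p_2002 × q_2005) = 30.93·976 + 37.23·547 + 33.17·415 = 64318.04.

64318.04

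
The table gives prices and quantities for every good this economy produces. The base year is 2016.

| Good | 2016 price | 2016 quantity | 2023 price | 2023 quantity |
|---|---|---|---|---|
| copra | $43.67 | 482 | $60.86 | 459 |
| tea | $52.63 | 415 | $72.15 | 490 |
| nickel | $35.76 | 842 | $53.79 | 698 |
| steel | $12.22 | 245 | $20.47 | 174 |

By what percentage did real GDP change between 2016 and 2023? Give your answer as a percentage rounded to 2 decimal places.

Real GDP 2016 = Nominal GDP 2016 = 43.67·482 + 52.63·415 + 35.76·842 + 12.22·245 = 75994.21.
Real GDP 2023 (at 2016 prices) = 43.67·459 + 52.63·490 + 35.76·698 + 12.22·174 = 72919.99.
Real growth = 72919.99/75994.21 − 1 = -0.0405.

-4.05%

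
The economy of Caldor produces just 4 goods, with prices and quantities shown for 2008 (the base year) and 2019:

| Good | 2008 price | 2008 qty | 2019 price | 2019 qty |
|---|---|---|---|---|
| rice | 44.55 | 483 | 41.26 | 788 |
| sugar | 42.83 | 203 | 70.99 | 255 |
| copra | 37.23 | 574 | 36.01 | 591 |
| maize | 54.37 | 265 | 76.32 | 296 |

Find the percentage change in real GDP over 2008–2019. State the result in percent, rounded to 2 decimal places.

27.48%

Real GDP 2008 = Nominal GDP 2008 = 44.55·483 + 42.83·203 + 37.23·574 + 54.37·265 = 65990.21.
Real GDP 2019 (at 2008 prices) = 44.55·788 + 42.83·255 + 37.23·591 + 54.37·296 = 84123.50.
Real growth = 84123.50/65990.21 − 1 = 0.2748.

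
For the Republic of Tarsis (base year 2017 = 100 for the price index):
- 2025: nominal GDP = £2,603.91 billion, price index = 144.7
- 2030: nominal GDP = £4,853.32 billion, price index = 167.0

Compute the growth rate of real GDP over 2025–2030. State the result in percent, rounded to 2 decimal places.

Deflate each year: 2025 → 2603.91/1.447 = 1799.52; 2030 → 4853.32/1.670 = 2906.18.
So real GDP changed by 2906.18/1799.52 − 1 = 0.6150, i.e. 61.50%.

61.50%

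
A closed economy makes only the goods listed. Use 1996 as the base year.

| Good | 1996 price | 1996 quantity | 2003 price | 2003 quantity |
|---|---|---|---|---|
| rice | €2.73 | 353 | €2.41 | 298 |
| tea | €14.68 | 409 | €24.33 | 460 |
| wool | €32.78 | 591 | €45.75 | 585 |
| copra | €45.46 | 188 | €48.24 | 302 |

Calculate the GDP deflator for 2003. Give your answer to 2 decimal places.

Nominal GDP 2003 = 2.41·298 + 24.33·460 + 45.75·585 + 48.24·302 = 53242.21.
Real GDP 2003 (at 1996 prices) = 2.73·298 + 14.68·460 + 32.78·585 + 45.46·302 = 40471.56.
Deflator = Nominal/Real × 100 = 53242.21/40471.56 × 100 = 131.555.

131.55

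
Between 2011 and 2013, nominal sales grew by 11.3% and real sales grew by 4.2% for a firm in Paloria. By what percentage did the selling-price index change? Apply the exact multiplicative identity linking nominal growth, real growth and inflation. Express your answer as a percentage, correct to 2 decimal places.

(1 + g_nom) = (1 + g_real)(1 + π), so π = 1.1130 / 1.0420 − 1 = 0.06814.

6.81%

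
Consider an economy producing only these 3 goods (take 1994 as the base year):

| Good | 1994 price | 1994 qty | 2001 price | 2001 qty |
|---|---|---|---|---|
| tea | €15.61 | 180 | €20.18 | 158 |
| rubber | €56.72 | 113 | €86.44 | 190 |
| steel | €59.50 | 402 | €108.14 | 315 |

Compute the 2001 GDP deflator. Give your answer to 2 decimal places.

167.81

Nominal GDP 2001 = 20.18·158 + 86.44·190 + 108.14·315 = 53676.14.
Real GDP 2001 (at 1994 prices) = 15.61·158 + 56.72·190 + 59.50·315 = 31985.68.
Deflator = Nominal/Real × 100 = 53676.14/31985.68 × 100 = 167.813.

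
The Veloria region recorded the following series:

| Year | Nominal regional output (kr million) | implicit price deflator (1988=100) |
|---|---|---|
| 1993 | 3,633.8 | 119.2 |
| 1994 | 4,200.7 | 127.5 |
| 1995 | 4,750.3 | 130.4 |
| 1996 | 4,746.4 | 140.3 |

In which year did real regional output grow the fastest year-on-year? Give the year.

1994: real = 4200.7/1.275 = 3294.67; growth vs 1993 (3048.49) = 8.08%.
1995: real = 4750.3/1.304 = 3642.87; growth vs 1994 (3294.67) = 10.57%.
1996: real = 4746.4/1.403 = 3383.04; growth vs 1995 (3642.87) = -7.13%.

1995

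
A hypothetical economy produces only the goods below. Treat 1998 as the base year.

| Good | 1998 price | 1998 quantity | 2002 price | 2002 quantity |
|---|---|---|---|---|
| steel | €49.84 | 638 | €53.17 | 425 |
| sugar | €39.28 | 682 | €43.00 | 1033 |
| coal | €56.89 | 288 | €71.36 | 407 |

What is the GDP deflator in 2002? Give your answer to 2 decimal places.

Nominal GDP 2002 = 53.17·425 + 43.00·1033 + 71.36·407 = 96059.77.
Real GDP 2002 (at 1998 prices) = 49.84·425 + 39.28·1033 + 56.89·407 = 84912.47.
Deflator = Nominal/Real × 100 = 96059.77/84912.47 × 100 = 113.128.

113.13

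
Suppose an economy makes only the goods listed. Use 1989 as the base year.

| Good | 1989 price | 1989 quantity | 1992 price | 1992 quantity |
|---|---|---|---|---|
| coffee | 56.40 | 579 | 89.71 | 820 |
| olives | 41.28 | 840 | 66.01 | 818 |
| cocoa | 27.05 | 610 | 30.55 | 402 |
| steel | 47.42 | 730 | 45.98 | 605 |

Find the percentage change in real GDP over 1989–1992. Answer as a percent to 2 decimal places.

0.95%

Real GDP 1989 = Nominal GDP 1989 = 56.40·579 + 41.28·840 + 27.05·610 + 47.42·730 = 118447.90.
Real GDP 1992 (at 1989 prices) = 56.40·820 + 41.28·818 + 27.05·402 + 47.42·605 = 119578.24.
Real growth = 119578.24/118447.90 − 1 = 0.0095.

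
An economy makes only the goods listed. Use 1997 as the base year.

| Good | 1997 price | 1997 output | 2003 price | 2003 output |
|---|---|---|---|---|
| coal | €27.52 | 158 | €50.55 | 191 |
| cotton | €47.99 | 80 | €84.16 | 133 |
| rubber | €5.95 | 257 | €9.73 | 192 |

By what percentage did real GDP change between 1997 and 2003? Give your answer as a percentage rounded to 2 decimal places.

Real GDP 1997 = Nominal GDP 1997 = 27.52·158 + 47.99·80 + 5.95·257 = 9716.51.
Real GDP 2003 (at 1997 prices) = 27.52·191 + 47.99·133 + 5.95·192 = 12781.39.
Real growth = 12781.39/9716.51 − 1 = 0.3154.

31.54%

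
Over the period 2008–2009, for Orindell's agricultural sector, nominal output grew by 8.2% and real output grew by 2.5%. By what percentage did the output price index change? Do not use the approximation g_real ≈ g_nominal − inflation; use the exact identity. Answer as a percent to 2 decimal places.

5.56%

(1 + g_nom) = (1 + g_real)(1 + π), so π = 1.0820 / 1.0250 − 1 = 0.05561.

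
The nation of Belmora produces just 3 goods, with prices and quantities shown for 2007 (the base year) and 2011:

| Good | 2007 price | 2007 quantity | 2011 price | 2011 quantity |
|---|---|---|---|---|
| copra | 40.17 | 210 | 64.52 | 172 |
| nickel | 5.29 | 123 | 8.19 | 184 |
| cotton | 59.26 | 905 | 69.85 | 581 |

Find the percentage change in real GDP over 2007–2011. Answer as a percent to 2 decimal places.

-32.53%

Real GDP 2007 = Nominal GDP 2007 = 40.17·210 + 5.29·123 + 59.26·905 = 62716.67.
Real GDP 2011 (at 2007 prices) = 40.17·172 + 5.29·184 + 59.26·581 = 42312.66.
Real growth = 42312.66/62716.67 − 1 = -0.3253.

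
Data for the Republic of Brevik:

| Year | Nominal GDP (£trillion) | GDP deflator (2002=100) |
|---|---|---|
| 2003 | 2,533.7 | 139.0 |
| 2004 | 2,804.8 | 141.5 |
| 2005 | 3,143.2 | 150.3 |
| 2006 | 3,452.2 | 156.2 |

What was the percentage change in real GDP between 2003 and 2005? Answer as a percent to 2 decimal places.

Real GDP 2003 = 2533.7/1.390 = 1822.81.
Real GDP 2005 = 3143.2/1.503 = 2091.28.
Change = 2091.28/1822.81 − 1 = 0.1473.

14.73%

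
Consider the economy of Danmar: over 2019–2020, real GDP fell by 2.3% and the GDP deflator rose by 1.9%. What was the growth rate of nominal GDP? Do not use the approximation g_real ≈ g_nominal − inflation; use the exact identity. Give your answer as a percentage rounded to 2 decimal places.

-0.44%

(1 + g_nom) = (1 + g_real)(1 + π) = 0.9770 × 1.0190 = 0.99556.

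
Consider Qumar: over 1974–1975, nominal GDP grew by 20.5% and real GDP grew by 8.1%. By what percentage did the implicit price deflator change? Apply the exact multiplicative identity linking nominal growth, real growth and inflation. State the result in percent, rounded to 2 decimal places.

(1 + g_nom) = (1 + g_real)(1 + π), so π = 1.2050 / 1.0810 − 1 = 0.11471.

11.47%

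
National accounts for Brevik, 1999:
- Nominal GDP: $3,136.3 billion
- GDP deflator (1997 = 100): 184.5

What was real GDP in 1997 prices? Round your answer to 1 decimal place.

Real GDP = Nominal / (GDP deflator/100) = 3136.3 / 1.845 = 1699.89.

$1,699.9 billion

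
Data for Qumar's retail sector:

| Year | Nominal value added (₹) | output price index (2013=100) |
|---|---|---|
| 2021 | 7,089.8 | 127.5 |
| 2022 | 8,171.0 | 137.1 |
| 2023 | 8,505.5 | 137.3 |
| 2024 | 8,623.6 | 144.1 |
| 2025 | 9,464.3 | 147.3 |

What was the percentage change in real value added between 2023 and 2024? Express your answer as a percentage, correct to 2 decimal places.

Real value added 2023 = 8505.5/1.373 = 6194.83.
Real value added 2024 = 8623.6/1.441 = 5984.46.
Change = 5984.46/6194.83 − 1 = -0.0340.

-3.40%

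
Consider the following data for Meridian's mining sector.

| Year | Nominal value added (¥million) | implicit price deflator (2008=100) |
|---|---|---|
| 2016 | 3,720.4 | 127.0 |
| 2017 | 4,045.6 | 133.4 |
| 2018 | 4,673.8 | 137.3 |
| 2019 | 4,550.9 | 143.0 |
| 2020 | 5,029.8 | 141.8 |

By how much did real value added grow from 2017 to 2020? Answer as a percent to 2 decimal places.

Real value added 2017 = 4045.6/1.334 = 3032.68.
Real value added 2020 = 5029.8/1.418 = 3547.11.
Change = 3547.11/3032.68 − 1 = 0.1696.

16.96%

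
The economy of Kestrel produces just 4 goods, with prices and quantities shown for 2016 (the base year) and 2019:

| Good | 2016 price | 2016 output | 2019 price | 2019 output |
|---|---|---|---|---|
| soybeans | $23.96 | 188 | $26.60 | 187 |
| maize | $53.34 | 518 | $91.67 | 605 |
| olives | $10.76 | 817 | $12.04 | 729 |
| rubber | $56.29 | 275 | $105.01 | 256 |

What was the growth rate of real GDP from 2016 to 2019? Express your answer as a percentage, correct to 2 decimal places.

4.61%

Real GDP 2016 = Nominal GDP 2016 = 23.96·188 + 53.34·518 + 10.76·817 + 56.29·275 = 56405.27.
Real GDP 2019 (at 2016 prices) = 23.96·187 + 53.34·605 + 10.76·729 + 56.29·256 = 59005.50.
Real growth = 59005.50/56405.27 − 1 = 0.0461.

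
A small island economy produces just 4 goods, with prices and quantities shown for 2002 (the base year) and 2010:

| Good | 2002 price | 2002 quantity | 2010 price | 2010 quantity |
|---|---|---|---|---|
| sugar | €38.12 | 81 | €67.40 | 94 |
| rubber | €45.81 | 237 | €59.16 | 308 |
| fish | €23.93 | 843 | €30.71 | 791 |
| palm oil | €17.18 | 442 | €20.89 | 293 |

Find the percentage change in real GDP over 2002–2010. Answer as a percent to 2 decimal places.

-0.13%

Real GDP 2002 = Nominal GDP 2002 = 38.12·81 + 45.81·237 + 23.93·843 + 17.18·442 = 41711.24.
Real GDP 2010 (at 2002 prices) = 38.12·94 + 45.81·308 + 23.93·791 + 17.18·293 = 41655.13.
Real growth = 41655.13/41711.24 − 1 = -0.0013.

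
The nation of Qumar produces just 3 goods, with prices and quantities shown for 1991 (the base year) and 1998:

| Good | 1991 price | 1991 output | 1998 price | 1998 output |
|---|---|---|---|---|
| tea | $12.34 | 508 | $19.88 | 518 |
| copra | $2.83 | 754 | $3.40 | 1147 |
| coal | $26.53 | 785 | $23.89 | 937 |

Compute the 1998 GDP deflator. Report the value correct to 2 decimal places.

106.05

Nominal GDP 1998 = 19.88·518 + 3.40·1147 + 23.89·937 = 36582.57.
Real GDP 1998 (at 1991 prices) = 12.34·518 + 2.83·1147 + 26.53·937 = 34496.74.
Deflator = Nominal/Real × 100 = 36582.57/34496.74 × 100 = 106.046.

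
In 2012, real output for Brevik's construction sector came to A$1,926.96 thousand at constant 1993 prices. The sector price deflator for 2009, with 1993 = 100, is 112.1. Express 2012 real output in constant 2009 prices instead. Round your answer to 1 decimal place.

Real output in 2009 prices = Real output in 1993 prices × (P_2009/P_1993) = 1926.96 × 1.121 = 2160.12.

A$2,160.1 thousand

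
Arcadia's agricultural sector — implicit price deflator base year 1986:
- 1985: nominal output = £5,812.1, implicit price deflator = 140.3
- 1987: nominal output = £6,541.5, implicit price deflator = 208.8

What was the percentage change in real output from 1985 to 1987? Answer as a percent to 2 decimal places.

Deflate each year: 1985 → 5812.1/1.403 = 4142.62; 1987 → 6541.5/2.088 = 3132.90.
So real output changed by 3132.90/4142.62 − 1 = -0.2437, i.e. -24.37%.

-24.37%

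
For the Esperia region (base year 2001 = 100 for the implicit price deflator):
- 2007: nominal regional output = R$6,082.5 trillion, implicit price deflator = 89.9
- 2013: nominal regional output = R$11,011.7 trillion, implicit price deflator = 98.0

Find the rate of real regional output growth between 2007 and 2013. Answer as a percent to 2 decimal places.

Real regional output 2007 = 6082.5 / 0.899 = 6765.85.
Real regional output 2013 = 11011.7 / 0.980 = 11236.43.
Real growth = 11236.43 / 6765.85 − 1 = 0.6608.

66.08%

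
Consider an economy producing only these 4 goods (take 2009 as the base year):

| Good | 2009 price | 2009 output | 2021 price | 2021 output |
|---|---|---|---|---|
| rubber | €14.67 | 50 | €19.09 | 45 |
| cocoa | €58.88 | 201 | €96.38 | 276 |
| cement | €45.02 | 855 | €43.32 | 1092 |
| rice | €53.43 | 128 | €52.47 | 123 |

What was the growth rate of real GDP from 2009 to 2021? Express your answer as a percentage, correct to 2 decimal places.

Real GDP 2009 = Nominal GDP 2009 = 14.67·50 + 58.88·201 + 45.02·855 + 53.43·128 = 57899.52.
Real GDP 2021 (at 2009 prices) = 14.67·45 + 58.88·276 + 45.02·1092 + 53.43·123 = 72644.76.
Real growth = 72644.76/57899.52 − 1 = 0.2547.

25.47%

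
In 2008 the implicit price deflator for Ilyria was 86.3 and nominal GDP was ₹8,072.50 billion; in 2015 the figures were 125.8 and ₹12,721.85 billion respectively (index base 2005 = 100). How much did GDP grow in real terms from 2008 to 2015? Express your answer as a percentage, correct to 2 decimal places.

8.11%

Deflate each year: 2008 → 8072.50/0.863 = 9354.00; 2015 → 12721.85/1.258 = 10112.76.
So real GDP changed by 10112.76/9354.00 − 1 = 0.0811, i.e. 8.11%.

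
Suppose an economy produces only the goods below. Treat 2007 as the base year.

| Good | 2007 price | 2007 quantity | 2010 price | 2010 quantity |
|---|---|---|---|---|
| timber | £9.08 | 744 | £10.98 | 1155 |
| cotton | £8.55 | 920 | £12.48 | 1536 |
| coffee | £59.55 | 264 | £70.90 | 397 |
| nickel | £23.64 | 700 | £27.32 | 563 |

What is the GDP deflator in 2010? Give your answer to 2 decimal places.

Nominal GDP 2010 = 10.98·1155 + 12.48·1536 + 70.90·397 + 27.32·563 = 75379.64.
Real GDP 2010 (at 2007 prices) = 9.08·1155 + 8.55·1536 + 59.55·397 + 23.64·563 = 60570.87.
Deflator = Nominal/Real × 100 = 75379.64/60570.87 × 100 = 124.449.

124.45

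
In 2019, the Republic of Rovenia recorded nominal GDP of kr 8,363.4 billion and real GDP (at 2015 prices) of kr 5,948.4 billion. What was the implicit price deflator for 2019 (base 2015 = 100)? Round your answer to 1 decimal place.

140.6

implicit price deflator = (Nominal / Real) × 100 = 8363.4 / 5948.4 × 100 = 140.60.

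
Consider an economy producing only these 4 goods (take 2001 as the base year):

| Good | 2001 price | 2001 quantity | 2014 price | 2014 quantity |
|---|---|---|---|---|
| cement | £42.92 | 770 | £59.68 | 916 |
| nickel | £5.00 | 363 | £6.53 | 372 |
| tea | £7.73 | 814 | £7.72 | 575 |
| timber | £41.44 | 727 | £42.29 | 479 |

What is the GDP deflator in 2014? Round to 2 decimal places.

Nominal GDP 2014 = 59.68·916 + 6.53·372 + 7.72·575 + 42.29·479 = 81791.95.
Real GDP 2014 (at 2001 prices) = 42.92·916 + 5.00·372 + 7.73·575 + 41.44·479 = 65469.23.
Deflator = Nominal/Real × 100 = 81791.95/65469.23 × 100 = 124.932.

124.93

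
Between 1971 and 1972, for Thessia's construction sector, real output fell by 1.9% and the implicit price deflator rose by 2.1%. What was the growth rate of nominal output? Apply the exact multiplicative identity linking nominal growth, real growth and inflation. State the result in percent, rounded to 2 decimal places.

0.16%

(1 + g_nom) = (1 + g_real)(1 + π) = 0.9810 × 1.0210 = 1.00160.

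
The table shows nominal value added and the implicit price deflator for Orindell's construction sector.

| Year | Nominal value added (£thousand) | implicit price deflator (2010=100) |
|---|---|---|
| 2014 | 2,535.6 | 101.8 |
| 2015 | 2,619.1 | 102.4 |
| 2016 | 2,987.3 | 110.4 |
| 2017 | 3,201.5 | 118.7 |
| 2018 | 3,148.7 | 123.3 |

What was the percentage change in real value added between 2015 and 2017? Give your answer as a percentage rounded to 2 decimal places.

5.45%

Real value added 2015 = 2619.1/1.024 = 2557.71.
Real value added 2017 = 3201.5/1.187 = 2697.14.
Change = 2697.14/2557.71 − 1 = 0.0545.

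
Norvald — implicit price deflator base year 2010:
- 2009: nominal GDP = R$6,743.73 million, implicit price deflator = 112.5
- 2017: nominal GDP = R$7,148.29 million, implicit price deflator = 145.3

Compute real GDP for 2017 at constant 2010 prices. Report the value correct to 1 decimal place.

Real GDP = Nominal / (implicit price deflator/100) = 7148.29 / 1.453 = 4919.68.

R$4,919.7 million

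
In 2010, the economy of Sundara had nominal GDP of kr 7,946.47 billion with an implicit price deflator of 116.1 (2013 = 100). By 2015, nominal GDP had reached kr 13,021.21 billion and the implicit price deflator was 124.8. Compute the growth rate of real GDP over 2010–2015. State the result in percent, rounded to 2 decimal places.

52.44%

Real GDP 2010 = 7946.47 / 1.161 = 6844.50.
Real GDP 2015 = 13021.21 / 1.248 = 10433.66.
Real growth = 10433.66 / 6844.50 − 1 = 0.5244.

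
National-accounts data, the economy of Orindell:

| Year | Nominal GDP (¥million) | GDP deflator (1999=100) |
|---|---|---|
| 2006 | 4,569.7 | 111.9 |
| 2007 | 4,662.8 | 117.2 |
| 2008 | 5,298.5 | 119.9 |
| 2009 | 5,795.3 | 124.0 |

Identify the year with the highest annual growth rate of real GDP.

2008

2007: real = 4662.8/1.172 = 3978.50; growth vs 2006 (4083.74) = -2.58%.
2008: real = 5298.5/1.199 = 4419.10; growth vs 2007 (3978.50) = 11.07%.
2009: real = 5795.3/1.240 = 4673.63; growth vs 2008 (4419.10) = 5.76%.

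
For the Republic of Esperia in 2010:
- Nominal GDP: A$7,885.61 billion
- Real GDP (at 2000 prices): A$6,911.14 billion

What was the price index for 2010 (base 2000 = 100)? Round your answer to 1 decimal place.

price index = (Nominal / Real) × 100 = 7885.61 / 6911.14 × 100 = 114.10.

114.1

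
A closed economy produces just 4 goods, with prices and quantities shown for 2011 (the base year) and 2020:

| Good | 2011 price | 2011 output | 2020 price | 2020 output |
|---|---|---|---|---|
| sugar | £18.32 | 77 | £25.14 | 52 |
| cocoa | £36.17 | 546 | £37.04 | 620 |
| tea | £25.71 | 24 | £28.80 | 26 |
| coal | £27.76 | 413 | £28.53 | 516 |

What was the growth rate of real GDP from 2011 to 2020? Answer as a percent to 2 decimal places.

Real GDP 2011 = Nominal GDP 2011 = 18.32·77 + 36.17·546 + 25.71·24 + 27.76·413 = 33241.38.
Real GDP 2020 (at 2011 prices) = 18.32·52 + 36.17·620 + 25.71·26 + 27.76·516 = 38370.66.
Real growth = 38370.66/33241.38 − 1 = 0.1543.

15.43%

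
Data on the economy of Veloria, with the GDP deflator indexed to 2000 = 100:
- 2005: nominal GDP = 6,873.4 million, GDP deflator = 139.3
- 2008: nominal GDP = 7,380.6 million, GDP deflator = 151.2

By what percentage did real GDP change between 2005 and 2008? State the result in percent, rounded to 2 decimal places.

Real GDP 2005 = 6873.4 / 1.393 = 4934.24.
Real GDP 2008 = 7380.6 / 1.512 = 4881.35.
Real growth = 4881.35 / 4934.24 − 1 = -0.0107.

-1.07%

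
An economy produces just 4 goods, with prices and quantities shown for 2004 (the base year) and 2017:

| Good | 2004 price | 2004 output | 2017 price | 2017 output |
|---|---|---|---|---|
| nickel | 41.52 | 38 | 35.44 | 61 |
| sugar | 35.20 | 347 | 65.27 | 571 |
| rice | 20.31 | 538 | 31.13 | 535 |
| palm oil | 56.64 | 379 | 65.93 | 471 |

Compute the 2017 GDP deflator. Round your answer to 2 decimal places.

Nominal GDP 2017 = 35.44·61 + 65.27·571 + 31.13·535 + 65.93·471 = 87138.59.
Real GDP 2017 (at 2004 prices) = 41.52·61 + 35.20·571 + 20.31·535 + 56.64·471 = 60175.21.
Deflator = Nominal/Real × 100 = 87138.59/60175.21 × 100 = 144.808.

144.81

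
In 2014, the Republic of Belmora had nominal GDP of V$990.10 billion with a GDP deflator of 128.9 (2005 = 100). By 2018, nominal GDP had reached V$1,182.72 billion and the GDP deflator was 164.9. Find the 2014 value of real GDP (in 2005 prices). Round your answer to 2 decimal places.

Real GDP = Nominal / (GDP deflator/100) = 990.10 / 1.289 = 768.11.

V$768.11 billion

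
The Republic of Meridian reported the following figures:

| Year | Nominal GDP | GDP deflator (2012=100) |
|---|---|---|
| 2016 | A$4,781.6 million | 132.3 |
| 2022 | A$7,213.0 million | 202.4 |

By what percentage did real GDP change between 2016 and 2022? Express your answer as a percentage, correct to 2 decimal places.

Deflate each year: 2016 → 4781.6/1.323 = 3614.21; 2022 → 7213.0/2.024 = 3563.74.
So real GDP changed by 3563.74/3614.21 − 1 = -0.0140, i.e. -1.40%.

-1.40%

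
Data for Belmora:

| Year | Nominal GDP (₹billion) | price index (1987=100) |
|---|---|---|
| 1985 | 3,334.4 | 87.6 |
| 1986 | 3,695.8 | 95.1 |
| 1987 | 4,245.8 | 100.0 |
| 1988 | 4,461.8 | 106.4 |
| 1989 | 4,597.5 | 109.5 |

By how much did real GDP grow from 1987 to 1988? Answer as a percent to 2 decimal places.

-1.23%

Real GDP 1987 = 4245.8/1.000 = 4245.80.
Real GDP 1988 = 4461.8/1.064 = 4193.42.
Change = 4193.42/4245.80 − 1 = -0.0123.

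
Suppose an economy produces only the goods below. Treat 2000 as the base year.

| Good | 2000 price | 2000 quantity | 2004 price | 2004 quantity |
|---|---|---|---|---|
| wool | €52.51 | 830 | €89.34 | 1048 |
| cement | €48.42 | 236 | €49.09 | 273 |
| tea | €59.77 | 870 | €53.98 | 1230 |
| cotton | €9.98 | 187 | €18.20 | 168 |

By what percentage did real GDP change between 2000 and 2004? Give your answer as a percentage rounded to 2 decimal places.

Real GDP 2000 = Nominal GDP 2000 = 52.51·830 + 48.42·236 + 59.77·870 + 9.98·187 = 108876.58.
Real GDP 2004 (at 2000 prices) = 52.51·1048 + 48.42·273 + 59.77·1230 + 9.98·168 = 143442.88.
Real growth = 143442.88/108876.58 − 1 = 0.3175.

31.75%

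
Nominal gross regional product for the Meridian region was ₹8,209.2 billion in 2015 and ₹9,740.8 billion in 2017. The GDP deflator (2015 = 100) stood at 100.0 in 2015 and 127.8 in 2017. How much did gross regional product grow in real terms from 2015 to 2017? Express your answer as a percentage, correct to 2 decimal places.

Deflate each year: 2015 → 8209.2/1.000 = 8209.20; 2017 → 9740.8/1.278 = 7621.91.
So real gross regional product changed by 7621.91/8209.20 − 1 = -0.0715, i.e. -7.15%.

-7.15%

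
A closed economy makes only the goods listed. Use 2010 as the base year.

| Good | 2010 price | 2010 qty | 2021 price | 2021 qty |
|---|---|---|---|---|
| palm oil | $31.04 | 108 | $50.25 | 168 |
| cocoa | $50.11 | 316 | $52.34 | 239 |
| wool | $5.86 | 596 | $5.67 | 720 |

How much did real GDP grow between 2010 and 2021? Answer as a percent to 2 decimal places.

-5.60%

Real GDP 2010 = Nominal GDP 2010 = 31.04·108 + 50.11·316 + 5.86·596 = 22679.64.
Real GDP 2021 (at 2010 prices) = 31.04·168 + 50.11·239 + 5.86·720 = 21410.21.
Real growth = 21410.21/22679.64 − 1 = -0.0560.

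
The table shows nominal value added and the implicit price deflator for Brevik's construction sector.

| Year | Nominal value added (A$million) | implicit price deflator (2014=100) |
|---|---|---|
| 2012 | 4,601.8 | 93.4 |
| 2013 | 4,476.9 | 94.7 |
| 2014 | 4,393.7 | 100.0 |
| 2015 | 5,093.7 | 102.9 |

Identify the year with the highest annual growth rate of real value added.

2015

2013: real = 4476.9/0.947 = 4727.46; growth vs 2012 (4926.98) = -4.05%.
2014: real = 4393.7/1.000 = 4393.70; growth vs 2013 (4727.46) = -7.06%.
2015: real = 5093.7/1.029 = 4950.15; growth vs 2014 (4393.70) = 12.66%.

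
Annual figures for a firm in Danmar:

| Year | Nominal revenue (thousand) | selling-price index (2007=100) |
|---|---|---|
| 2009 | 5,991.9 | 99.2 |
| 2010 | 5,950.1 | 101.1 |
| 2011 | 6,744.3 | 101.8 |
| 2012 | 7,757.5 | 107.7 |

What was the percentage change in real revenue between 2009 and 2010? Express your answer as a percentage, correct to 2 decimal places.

Real revenue 2009 = 5991.9/0.992 = 6040.22.
Real revenue 2010 = 5950.1/1.011 = 5885.36.
Change = 5885.36/6040.22 − 1 = -0.0256.

-2.56%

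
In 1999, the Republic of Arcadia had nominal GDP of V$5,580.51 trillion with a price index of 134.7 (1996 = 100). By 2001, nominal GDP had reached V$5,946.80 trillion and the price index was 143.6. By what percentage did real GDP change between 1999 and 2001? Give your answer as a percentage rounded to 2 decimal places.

Deflate each year: 1999 → 5580.51/1.347 = 4142.92; 2001 → 5946.80/1.436 = 4141.23.
So real GDP changed by 4141.23/4142.92 − 1 = -0.0004, i.e. -0.04%.

-0.04%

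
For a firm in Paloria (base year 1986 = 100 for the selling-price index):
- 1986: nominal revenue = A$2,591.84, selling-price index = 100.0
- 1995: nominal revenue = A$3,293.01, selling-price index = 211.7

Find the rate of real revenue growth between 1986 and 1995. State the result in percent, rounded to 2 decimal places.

Deflate each year: 1986 → 2591.84/1.000 = 2591.84; 1995 → 3293.01/2.117 = 1555.51.
So real revenue changed by 1555.51/2591.84 − 1 = -0.3998, i.e. -39.98%.

-39.98%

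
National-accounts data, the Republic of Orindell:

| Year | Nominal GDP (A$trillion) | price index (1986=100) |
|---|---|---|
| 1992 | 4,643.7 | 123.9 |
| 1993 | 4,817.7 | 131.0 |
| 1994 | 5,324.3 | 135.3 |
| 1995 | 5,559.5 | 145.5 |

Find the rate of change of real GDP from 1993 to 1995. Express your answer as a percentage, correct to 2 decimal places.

Real GDP 1993 = 4817.7/1.310 = 3677.63.
Real GDP 1995 = 5559.5/1.455 = 3820.96.
Change = 3820.96/3677.63 − 1 = 0.0390.

3.90%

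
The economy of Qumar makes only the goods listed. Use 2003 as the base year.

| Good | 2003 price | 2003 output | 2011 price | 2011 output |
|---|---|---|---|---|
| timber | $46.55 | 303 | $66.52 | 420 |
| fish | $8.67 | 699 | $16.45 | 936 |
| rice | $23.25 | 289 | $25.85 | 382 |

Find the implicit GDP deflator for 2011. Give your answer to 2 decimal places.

Nominal GDP 2011 = 66.52·420 + 16.45·936 + 25.85·382 = 53210.30.
Real GDP 2011 (at 2003 prices) = 46.55·420 + 8.67·936 + 23.25·382 = 36547.62.
Deflator = Nominal/Real × 100 = 53210.30/36547.62 × 100 = 145.592.

145.59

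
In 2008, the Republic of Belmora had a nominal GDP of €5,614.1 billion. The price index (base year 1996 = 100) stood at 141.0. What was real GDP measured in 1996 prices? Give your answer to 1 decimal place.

€3,981.6 billion

Real GDP = Nominal / (price index/100) = 5614.1 / 1.410 = 3981.63.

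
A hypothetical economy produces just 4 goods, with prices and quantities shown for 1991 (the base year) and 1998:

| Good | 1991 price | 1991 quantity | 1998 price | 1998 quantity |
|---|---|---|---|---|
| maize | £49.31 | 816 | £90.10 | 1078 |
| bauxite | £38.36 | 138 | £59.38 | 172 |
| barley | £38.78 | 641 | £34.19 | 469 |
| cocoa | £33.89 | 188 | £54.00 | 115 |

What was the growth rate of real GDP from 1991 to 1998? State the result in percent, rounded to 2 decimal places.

Real GDP 1991 = Nominal GDP 1991 = 49.31·816 + 38.36·138 + 38.78·641 + 33.89·188 = 76759.94.
Real GDP 1998 (at 1991 prices) = 49.31·1078 + 38.36·172 + 38.78·469 + 33.89·115 = 81839.27.
Real growth = 81839.27/76759.94 − 1 = 0.0662.

6.62%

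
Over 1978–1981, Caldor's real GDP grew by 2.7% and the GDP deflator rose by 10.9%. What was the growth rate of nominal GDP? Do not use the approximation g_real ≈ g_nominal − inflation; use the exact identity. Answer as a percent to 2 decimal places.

(1 + g_nom) = (1 + g_real)(1 + π) = 1.0270 × 1.1090 = 1.13894.

13.89%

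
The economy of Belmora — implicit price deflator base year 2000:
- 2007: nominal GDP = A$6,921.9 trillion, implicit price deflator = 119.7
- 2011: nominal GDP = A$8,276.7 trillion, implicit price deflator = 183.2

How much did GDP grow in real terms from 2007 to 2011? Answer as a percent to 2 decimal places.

Real GDP 2007 = 6921.9 / 1.197 = 5782.71.
Real GDP 2011 = 8276.7 / 1.832 = 4517.85.
Real growth = 4517.85 / 5782.71 − 1 = -0.2187.

-21.87%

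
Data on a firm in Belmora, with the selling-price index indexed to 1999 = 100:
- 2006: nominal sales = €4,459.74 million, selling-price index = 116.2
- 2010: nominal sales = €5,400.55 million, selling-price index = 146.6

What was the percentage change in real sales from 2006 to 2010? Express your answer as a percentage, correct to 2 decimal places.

-4.02%

Real sales 2006 = 4459.74 / 1.162 = 3837.99.
Real sales 2010 = 5400.55 / 1.466 = 3683.87.
Real growth = 3683.87 / 3837.99 − 1 = -0.0402.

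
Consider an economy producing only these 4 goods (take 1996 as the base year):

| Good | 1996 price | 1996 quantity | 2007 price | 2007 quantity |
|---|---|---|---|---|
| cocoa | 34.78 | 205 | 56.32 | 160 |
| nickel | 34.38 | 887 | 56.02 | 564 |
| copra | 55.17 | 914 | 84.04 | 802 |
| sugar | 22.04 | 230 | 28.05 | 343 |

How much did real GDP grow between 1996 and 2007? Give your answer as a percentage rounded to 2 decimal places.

Real GDP 1996 = Nominal GDP 1996 = 34.78·205 + 34.38·887 + 55.17·914 + 22.04·230 = 93119.54.
Real GDP 2007 (at 1996 prices) = 34.78·160 + 34.38·564 + 55.17·802 + 22.04·343 = 76761.18.
Real growth = 76761.18/93119.54 − 1 = -0.1757.

-17.57%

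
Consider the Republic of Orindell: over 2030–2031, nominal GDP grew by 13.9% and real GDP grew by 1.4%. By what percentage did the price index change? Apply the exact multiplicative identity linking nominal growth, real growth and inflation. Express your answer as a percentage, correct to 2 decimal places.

12.33%

(1 + g_nom) = (1 + g_real)(1 + π), so π = 1.1390 / 1.0140 − 1 = 0.12327.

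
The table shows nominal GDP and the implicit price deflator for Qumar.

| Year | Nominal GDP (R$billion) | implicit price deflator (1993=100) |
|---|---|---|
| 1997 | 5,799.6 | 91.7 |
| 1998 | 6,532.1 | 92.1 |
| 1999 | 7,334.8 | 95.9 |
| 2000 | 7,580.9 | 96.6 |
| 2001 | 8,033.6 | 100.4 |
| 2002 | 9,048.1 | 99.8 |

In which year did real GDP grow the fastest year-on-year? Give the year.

2002

1998: real = 6532.1/0.921 = 7092.40; growth vs 1997 (6324.54) = 12.14%.
1999: real = 7334.8/0.959 = 7648.38; growth vs 1998 (7092.40) = 7.84%.
2000: real = 7580.9/0.966 = 7847.72; growth vs 1999 (7648.38) = 2.61%.
2001: real = 8033.6/1.004 = 8001.59; growth vs 2000 (7847.72) = 1.96%.
2002: real = 9048.1/0.998 = 9066.23; growth vs 2001 (8001.59) = 13.31%.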